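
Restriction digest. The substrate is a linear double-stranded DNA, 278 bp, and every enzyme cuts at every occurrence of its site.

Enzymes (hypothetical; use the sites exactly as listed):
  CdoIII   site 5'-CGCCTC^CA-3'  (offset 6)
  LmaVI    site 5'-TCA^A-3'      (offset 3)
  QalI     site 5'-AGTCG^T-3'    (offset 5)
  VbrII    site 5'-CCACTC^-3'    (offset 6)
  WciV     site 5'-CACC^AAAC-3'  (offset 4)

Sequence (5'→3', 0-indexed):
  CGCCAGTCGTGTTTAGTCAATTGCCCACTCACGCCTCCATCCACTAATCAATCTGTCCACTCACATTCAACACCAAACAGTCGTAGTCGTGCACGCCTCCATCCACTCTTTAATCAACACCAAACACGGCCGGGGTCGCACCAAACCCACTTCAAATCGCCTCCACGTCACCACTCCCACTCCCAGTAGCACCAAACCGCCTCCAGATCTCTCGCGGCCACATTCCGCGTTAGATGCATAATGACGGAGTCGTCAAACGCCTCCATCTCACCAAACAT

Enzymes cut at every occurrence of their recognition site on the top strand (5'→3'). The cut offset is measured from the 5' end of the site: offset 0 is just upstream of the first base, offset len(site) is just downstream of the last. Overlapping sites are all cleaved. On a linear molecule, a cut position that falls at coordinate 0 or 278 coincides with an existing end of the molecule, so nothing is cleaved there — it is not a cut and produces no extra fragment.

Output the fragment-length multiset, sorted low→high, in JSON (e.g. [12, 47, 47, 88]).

Per-enzyme occurrences:
  CdoIII (CGCCTCCA, off=6): starts [31, 93, 157, 197, 257] → cuts [37, 99, 163, 203, 263]
  LmaVI (TCAA, off=3): starts [16, 47, 66, 113, 151, 252] → cuts [19, 50, 69, 116, 154, 255]
  QalI (AGTCGT, off=5): starts [4, 78, 84, 247] → cuts [9, 83, 89, 252]
  VbrII (CCACTC, off=6): starts [24, 56, 102, 170, 176] → cuts [30, 62, 108, 176, 182]
  WciV (CACCAAAC, off=4): starts [70, 117, 138, 189, 268] → cuts [74, 121, 142, 193, 272]

All cut coordinates (distinct, sorted): [9, 19, 30, 37, 50, 62, 69, 74, 83, 89, 99, 108, 116, 121, 142, 154, 163, 176, 182, 193, 203, 252, 255, 263, 272]

Fragments:
  [0,9): 9 bp
  [9,19): 10 bp
  [19,30): 11 bp
  [30,37): 7 bp
  [37,50): 13 bp
  [50,62): 12 bp
  [62,69): 7 bp
  [69,74): 5 bp
  [74,83): 9 bp
  [83,89): 6 bp
  [89,99): 10 bp
  [99,108): 9 bp
  [108,116): 8 bp
  [116,121): 5 bp
  [121,142): 21 bp
  [142,154): 12 bp
  [154,163): 9 bp
  [163,176): 13 bp
  [176,182): 6 bp
  [182,193): 11 bp
  [193,203): 10 bp
  [203,252): 49 bp
  [252,255): 3 bp
  [255,263): 8 bp
  [263,272): 9 bp
  [272,278): 6 bp

[3,5,5,6,6,6,7,7,8,8,9,9,9,9,9,10,10,10,11,11,12,12,13,13,21,49]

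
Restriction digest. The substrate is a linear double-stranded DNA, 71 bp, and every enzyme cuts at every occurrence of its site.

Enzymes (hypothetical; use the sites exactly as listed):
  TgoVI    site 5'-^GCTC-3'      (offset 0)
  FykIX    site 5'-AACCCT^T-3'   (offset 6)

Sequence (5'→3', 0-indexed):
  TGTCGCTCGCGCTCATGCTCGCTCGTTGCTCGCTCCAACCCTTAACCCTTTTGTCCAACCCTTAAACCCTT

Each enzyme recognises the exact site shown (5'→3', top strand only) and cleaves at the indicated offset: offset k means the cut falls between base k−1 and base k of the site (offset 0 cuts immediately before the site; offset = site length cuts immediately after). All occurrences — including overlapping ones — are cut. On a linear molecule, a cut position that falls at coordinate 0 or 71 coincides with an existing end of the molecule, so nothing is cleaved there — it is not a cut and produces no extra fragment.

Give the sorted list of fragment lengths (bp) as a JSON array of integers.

Per-enzyme occurrences:
  TgoVI GCTC/0: at [4, 10, 16, 20, 27, 31] ⇒ [4, 10, 16, 20, 27, 31]
  FykIX AACCCTT/6: at [36, 43, 56, 64] ⇒ [42, 49, 62, 70]

Pooled cuts: [4, 10, 16, 20, 27, 31, 42, 49, 62, 70]

Fragment lengths:
  [0,4): 4 bp
  [4,10): 6 bp
  [10,16): 6 bp
  [16,20): 4 bp
  [20,27): 7 bp
  [27,31): 4 bp
  [31,42): 11 bp
  [42,49): 7 bp
  [49,62): 13 bp
  [62,70): 8 bp
  [70,71): 1 bp

[1,4,4,4,6,6,7,7,8,11,13]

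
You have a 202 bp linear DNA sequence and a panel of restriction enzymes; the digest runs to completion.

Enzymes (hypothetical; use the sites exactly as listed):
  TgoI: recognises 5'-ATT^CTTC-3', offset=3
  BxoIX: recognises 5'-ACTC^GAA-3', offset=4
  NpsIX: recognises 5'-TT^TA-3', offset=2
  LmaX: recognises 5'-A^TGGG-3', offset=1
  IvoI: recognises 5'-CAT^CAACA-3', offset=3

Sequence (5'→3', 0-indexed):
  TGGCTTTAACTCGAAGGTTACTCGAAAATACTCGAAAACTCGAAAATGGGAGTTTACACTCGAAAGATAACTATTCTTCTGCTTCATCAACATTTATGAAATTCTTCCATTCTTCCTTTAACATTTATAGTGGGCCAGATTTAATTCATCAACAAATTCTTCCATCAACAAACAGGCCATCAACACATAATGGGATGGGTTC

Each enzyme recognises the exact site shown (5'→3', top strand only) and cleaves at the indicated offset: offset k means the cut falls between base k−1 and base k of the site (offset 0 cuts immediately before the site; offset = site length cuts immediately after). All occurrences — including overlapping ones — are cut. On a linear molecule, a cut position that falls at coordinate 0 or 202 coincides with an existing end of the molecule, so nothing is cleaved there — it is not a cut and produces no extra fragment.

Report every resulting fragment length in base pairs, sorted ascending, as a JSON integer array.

Scan for sites:
  TgoI ATTCTTC/3: at [72, 100, 108, 155] ⇒ [75, 103, 111, 158]
  BxoIX ACTCGAA/4: at [8, 19, 29, 37, 57] ⇒ [12, 23, 33, 41, 61]
  NpsIX TTTA/2: at [4, 52, 92, 116, 123, 139] ⇒ [6, 54, 94, 118, 125, 141]
  LmaX ATGGG/1: at [45, 189, 194] ⇒ [46, 190, 195]
  IvoI CATCAACA/3: at [84, 146, 162, 177] ⇒ [87, 149, 165, 180]

Pooled cuts: [6, 12, 23, 33, 41, 46, 54, 61, 75, 87, 94, 103, 111, 118, 125, 141, 149, 158, 165, 180, 190, 195]

Fragments:
  [0,6): 6 bp
  [6,12): 6 bp
  [12,23): 11 bp
  [23,33): 10 bp
  [33,41): 8 bp
  [41,46): 5 bp
  [46,54): 8 bp
  [54,61): 7 bp
  [61,75): 14 bp
  [75,87): 12 bp
  [87,94): 7 bp
  [94,103): 9 bp
  [103,111): 8 bp
  [111,118): 7 bp
  [118,125): 7 bp
  [125,141): 16 bp
  [141,149): 8 bp
  [149,158): 9 bp
  [158,165): 7 bp
  [165,180): 15 bp
  [180,190): 10 bp
  [190,195): 5 bp
  [195,202): 7 bp

[5,5,6,6,7,7,7,7,7,7,8,8,8,8,9,9,10,10,11,12,14,15,16]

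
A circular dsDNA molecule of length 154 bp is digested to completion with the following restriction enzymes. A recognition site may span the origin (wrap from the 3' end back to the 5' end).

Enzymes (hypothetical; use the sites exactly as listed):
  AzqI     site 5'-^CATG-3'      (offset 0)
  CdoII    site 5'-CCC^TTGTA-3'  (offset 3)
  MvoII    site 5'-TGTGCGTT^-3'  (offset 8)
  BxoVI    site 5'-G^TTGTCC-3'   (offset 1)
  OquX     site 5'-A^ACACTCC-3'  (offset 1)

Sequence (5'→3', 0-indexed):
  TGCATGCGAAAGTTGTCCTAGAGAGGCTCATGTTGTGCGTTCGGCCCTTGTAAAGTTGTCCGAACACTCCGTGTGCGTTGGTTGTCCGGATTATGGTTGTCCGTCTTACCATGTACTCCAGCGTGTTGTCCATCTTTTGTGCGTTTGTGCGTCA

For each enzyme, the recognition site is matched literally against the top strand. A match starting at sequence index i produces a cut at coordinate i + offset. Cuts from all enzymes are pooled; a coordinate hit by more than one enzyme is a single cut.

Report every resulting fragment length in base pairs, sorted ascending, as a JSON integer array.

[2,4,6,7,8,8,10,13,13,15,16,16,16,20]

Per-enzyme occurrences:
  AzqI CATG/0: at [2, 28, 109, 152] ⇒ [2, 28, 109, 152]
  CdoII CCCTTGTA/3: at [44] ⇒ [47]
  MvoII TGTGCGTT/8: at [33, 71, 137] ⇒ [41, 79, 145]
  BxoVI GTTGTCC/1: at [11, 54, 80, 95, 124] ⇒ [12, 55, 81, 96, 125]
  OquX AACACTCC/1: at [62] ⇒ [63]

Pooled cuts: [2, 12, 28, 41, 47, 55, 63, 79, 81, 96, 109, 125, 145, 152]

Fragment lengths:
  2→12: 10 bp
  12→28: 16 bp
  28→41: 13 bp
  41→47: 6 bp
  47→55: 8 bp
  55→63: 8 bp
  63→79: 16 bp
  79→81: 2 bp
  81→96: 15 bp
  96→109: 13 bp
  109→125: 16 bp
  125→145: 20 bp
  145→152: 7 bp
  152→2 (wrap): 154-152+2 = 4 bp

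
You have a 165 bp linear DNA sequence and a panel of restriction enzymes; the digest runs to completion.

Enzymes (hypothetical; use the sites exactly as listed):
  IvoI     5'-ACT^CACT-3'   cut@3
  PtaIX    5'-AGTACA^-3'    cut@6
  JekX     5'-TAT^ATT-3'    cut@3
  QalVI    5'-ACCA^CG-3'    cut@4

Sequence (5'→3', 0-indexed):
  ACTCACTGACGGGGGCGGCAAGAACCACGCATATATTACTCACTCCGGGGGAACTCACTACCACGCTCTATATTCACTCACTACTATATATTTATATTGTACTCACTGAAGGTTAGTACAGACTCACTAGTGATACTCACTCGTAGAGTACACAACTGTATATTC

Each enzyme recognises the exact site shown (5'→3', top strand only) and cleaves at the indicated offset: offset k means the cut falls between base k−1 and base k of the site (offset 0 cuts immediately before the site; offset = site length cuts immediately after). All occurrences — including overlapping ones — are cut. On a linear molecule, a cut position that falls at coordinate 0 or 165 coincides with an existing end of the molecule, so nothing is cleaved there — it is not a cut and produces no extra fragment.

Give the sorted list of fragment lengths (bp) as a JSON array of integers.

[3,4,4,6,6,7,7,8,8,8,9,11,13,15,15,17,24]

Scan for sites:
  IvoI (ACTCACT, off=3): starts [0, 37, 52, 75, 100, 121, 134] → cuts [3, 40, 55, 78, 103, 124, 137]
  PtaIX (AGTACA, off=6): starts [114, 146] → cuts [120, 152]
  JekX (TATATT, off=3): starts [31, 68, 86, 92, 158] → cuts [34, 71, 89, 95, 161]
  QalVI (ACCACG, off=4): starts [23, 59] → cuts [27, 63]

All cut coordinates (distinct, sorted): [3, 27, 34, 40, 55, 63, 71, 78, 89, 95, 103, 120, 124, 137, 152, 161]

Fragments:
  [0,3): 3 bp
  [3,27): 24 bp
  [27,34): 7 bp
  [34,40): 6 bp
  [40,55): 15 bp
  [55,63): 8 bp
  [63,71): 8 bp
  [71,78): 7 bp
  [78,89): 11 bp
  [89,95): 6 bp
  [95,103): 8 bp
  [103,120): 17 bp
  [120,124): 4 bp
  [124,137): 13 bp
  [137,152): 15 bp
  [152,161): 9 bp
  [161,165): 4 bp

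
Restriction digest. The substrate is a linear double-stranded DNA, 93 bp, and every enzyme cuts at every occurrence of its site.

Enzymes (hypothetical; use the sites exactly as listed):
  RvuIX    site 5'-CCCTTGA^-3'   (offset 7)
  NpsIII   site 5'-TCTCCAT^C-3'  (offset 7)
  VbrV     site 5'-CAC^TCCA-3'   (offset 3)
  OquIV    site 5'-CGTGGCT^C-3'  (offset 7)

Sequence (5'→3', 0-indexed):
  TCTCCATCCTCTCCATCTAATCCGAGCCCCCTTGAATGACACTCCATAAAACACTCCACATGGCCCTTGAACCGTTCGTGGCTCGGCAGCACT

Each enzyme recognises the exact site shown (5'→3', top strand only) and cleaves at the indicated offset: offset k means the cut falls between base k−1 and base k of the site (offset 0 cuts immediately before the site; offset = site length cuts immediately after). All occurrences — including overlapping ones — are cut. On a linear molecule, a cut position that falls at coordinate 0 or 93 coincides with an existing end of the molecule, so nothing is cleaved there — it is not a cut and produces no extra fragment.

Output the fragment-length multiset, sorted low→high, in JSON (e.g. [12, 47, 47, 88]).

Scan for sites:
  RvuIX (CCCTTGA, off=7): starts [28, 63] → cuts [35, 70]
  NpsIII (TCTCCATC, off=7): starts [0, 9] → cuts [7, 16]
  VbrV (CACTCCA, off=3): starts [39, 51] → cuts [42, 54]
  OquIV (CGTGGCTC, off=7): starts [76] → cuts [83]

Pooled cuts: [7, 16, 35, 42, 54, 70, 83]

Fragment lengths:
  [0,7): 7 bp
  [7,16): 9 bp
  [16,35): 19 bp
  [35,42): 7 bp
  [42,54): 12 bp
  [54,70): 16 bp
  [70,83): 13 bp
  [83,93): 10 bp

[7,7,9,10,12,13,16,19]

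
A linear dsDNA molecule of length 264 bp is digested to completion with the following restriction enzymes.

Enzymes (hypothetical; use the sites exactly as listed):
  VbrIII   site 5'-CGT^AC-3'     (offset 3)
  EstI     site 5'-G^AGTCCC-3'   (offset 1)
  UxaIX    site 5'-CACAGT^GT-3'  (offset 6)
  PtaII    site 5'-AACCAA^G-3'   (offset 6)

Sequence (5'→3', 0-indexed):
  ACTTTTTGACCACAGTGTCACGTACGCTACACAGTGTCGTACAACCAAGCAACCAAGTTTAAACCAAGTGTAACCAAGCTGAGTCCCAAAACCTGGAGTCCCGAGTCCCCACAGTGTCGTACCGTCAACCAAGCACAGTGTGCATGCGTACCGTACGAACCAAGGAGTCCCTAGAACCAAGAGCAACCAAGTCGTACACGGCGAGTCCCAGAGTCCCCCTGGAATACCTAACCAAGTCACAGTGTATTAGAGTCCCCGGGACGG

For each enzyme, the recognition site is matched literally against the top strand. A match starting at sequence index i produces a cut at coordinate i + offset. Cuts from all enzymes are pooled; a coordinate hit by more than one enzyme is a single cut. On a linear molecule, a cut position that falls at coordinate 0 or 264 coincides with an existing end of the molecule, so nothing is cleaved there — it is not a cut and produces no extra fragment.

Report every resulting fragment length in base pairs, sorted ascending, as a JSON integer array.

Per-enzyme occurrences:
  VbrIII CGTAC/3: at [20, 37, 117, 146, 151, 192] ⇒ [23, 40, 120, 149, 154, 195]
  EstI GAGTCCC/1: at [80, 95, 102, 164, 202, 210, 249] ⇒ [81, 96, 103, 165, 203, 211, 250]
  UxaIX CACAGTGT/6: at [10, 29, 109, 133, 237] ⇒ [16, 35, 115, 139, 243]
  PtaII AACCAAG/6: at [42, 50, 61, 71, 126, 157, 174, 184, 229] ⇒ [48, 56, 67, 77, 132, 163, 180, 190, 235]

Pooled cuts: [16, 23, 35, 40, 48, 56, 67, 77, 81, 96, 103, 115, 120, 132, 139, 149, 154, 163, 165, 180, 190, 195, 203, 211, 235, 243, 250]

Fragment lengths:
  [0,16): 16 bp
  [16,23): 7 bp
  [23,35): 12 bp
  [35,40): 5 bp
  [40,48): 8 bp
  [48,56): 8 bp
  [56,67): 11 bp
  [67,77): 10 bp
  [77,81): 4 bp
  [81,96): 15 bp
  [96,103): 7 bp
  [103,115): 12 bp
  [115,120): 5 bp
  [120,132): 12 bp
  [132,139): 7 bp
  [139,149): 10 bp
  [149,154): 5 bp
  [154,163): 9 bp
  [163,165): 2 bp
  [165,180): 15 bp
  [180,190): 10 bp
  [190,195): 5 bp
  [195,203): 8 bp
  [203,211): 8 bp
  [211,235): 24 bp
  [235,243): 8 bp
  [243,250): 7 bp
  [250,264): 14 bp

[2,4,5,5,5,5,7,7,7,7,8,8,8,8,8,9,10,10,10,11,12,12,12,14,15,15,16,24]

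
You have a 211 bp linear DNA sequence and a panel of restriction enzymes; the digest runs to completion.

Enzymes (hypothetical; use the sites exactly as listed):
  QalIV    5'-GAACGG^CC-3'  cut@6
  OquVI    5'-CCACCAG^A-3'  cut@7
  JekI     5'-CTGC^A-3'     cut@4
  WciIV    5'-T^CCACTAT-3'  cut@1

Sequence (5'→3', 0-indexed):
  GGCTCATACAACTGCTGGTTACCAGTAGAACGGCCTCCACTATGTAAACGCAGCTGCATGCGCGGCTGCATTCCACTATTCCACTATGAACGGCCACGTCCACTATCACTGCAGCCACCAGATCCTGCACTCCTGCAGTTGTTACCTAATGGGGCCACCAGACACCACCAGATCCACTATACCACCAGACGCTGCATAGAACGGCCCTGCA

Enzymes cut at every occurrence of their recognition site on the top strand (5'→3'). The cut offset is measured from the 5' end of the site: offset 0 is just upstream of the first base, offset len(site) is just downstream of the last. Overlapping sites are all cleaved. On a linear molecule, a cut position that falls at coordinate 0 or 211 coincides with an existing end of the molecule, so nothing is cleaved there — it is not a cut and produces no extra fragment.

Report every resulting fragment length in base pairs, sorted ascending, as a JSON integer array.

[1,2,3,3,6,6,7,7,8,8,9,9,10,12,13,13,15,21,25,33]

Scan for sites:
  QalIV GAACGGCC/6: at [27, 87, 198] ⇒ [33, 93, 204]
  OquVI CCACCAGA/7: at [114, 154, 164, 181] ⇒ [121, 161, 171, 188]
  JekI CTGCA/4: at [53, 65, 108, 124, 132, 191, 206] ⇒ [57, 69, 112, 128, 136, 195, 210]
  WciIV TCCACTAT/1: at [35, 71, 79, 98, 172] ⇒ [36, 72, 80, 99, 173]

All cut coordinates (distinct, sorted): [33, 36, 57, 69, 72, 80, 93, 99, 112, 121, 128, 136, 161, 171, 173, 188, 195, 204, 210]

Fragments:
  [0,33): 33 bp
  [33,36): 3 bp
  [36,57): 21 bp
  [57,69): 12 bp
  [69,72): 3 bp
  [72,80): 8 bp
  [80,93): 13 bp
  [93,99): 6 bp
  [99,112): 13 bp
  [112,121): 9 bp
  [121,128): 7 bp
  [128,136): 8 bp
  [136,161): 25 bp
  [161,171): 10 bp
  [171,173): 2 bp
  [173,188): 15 bp
  [188,195): 7 bp
  [195,204): 9 bp
  [204,210): 6 bp
  [210,211): 1 bp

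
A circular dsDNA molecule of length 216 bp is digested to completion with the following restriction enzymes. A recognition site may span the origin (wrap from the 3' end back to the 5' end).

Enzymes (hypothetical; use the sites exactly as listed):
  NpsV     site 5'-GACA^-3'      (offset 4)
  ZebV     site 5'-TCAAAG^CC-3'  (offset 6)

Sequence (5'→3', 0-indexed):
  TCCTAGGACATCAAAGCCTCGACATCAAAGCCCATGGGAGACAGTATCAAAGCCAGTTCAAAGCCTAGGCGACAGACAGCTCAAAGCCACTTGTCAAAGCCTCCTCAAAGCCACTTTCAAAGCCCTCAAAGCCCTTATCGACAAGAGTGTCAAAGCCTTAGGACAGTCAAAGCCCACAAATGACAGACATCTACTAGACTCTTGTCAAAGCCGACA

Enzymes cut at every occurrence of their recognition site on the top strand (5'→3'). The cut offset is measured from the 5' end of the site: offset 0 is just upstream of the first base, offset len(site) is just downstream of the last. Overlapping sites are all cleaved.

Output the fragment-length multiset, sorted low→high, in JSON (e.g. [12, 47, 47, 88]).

[4,4,6,6,6,7,8,8,9,9,10,10,11,11,11,12,12,12,13,13,13,21]

Per-enzyme occurrences:
  NpsV (GACA, off=4): starts [6, 20, 39, 70, 74, 139, 161, 181, 185, 212] → cuts [0, 10, 24, 43, 74, 78, 143, 165, 185, 189]
  ZebV (TCAAAGCC, off=6): starts [10, 24, 46, 57, 80, 93, 104, 116, 125, 149, 166, 204] → cuts [16, 30, 52, 63, 86, 99, 110, 122, 131, 155, 172, 210]

Pooled cuts: [0, 10, 16, 24, 30, 43, 52, 63, 74, 78, 86, 99, 110, 122, 131, 143, 155, 165, 172, 185, 189, 210]

Fragment lengths:
  0→10: 10 bp
  10→16: 6 bp
  16→24: 8 bp
  24→30: 6 bp
  30→43: 13 bp
  43→52: 9 bp
  52→63: 11 bp
  63→74: 11 bp
  74→78: 4 bp
  78→86: 8 bp
  86→99: 13 bp
  99→110: 11 bp
  110→122: 12 bp
  122→131: 9 bp
  131→143: 12 bp
  143→155: 12 bp
  155→165: 10 bp
  165→172: 7 bp
  172→185: 13 bp
  185→189: 4 bp
  189→210: 21 bp
  210→0 (wrap): 216-210+0 = 6 bp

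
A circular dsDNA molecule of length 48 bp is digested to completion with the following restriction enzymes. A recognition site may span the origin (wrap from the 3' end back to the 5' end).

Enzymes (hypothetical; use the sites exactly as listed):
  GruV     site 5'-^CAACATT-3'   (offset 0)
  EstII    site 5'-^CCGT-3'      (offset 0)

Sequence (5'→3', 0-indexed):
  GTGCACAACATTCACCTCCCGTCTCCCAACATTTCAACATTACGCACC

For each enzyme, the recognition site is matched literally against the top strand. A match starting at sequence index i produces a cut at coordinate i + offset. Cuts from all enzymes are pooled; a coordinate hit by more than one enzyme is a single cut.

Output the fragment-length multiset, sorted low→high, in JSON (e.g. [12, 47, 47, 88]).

[7,8,8,12,13]

Per-enzyme occurrences:
  GruV CAACATT/0: at [5, 26, 34] ⇒ [5, 26, 34]
  EstII CCGT/0: at [18, 46] ⇒ [18, 46]

Pooled cuts: [5, 18, 26, 34, 46]

Fragment lengths:
  5→18: 13 bp
  18→26: 8 bp
  26→34: 8 bp
  34→46: 12 bp
  46→5 (wrap): 48-46+5 = 7 bp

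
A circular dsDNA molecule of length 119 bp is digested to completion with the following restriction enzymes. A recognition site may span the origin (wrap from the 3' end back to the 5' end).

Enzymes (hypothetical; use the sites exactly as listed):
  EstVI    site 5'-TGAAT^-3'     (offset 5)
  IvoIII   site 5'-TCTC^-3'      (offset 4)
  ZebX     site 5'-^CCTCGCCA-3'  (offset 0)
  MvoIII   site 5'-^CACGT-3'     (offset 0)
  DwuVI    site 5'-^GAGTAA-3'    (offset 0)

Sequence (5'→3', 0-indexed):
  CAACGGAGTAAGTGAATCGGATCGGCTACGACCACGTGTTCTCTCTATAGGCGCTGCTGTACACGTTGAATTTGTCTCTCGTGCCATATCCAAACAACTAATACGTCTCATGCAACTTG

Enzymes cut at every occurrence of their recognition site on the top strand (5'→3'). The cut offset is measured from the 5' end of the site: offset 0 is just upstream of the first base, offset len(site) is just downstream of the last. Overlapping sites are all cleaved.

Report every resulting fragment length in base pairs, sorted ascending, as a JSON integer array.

[2,2,7,10,11,12,15,15,16,29]

Site scan:
  EstVI TGAAT/5: at [12, 66] ⇒ [17, 71]
  IvoIII TCTC/4: at [39, 41, 74, 76, 105] ⇒ [43, 45, 78, 80, 109]
  ZebX (CCTCGCCA, off=0): no sites
  MvoIII CACGT/0: at [32, 61] ⇒ [32, 61]
  DwuVI GAGTAA/0: at [5] ⇒ [5]

All cut coordinates (distinct, sorted): [5, 17, 32, 43, 45, 61, 71, 78, 80, 109]

Fragment lengths:
  5→17: 12 bp
  17→32: 15 bp
  32→43: 11 bp
  43→45: 2 bp
  45→61: 16 bp
  61→71: 10 bp
  71→78: 7 bp
  78→80: 2 bp
  80→109: 29 bp
  109→5 (wrap): 119-109+5 = 15 bp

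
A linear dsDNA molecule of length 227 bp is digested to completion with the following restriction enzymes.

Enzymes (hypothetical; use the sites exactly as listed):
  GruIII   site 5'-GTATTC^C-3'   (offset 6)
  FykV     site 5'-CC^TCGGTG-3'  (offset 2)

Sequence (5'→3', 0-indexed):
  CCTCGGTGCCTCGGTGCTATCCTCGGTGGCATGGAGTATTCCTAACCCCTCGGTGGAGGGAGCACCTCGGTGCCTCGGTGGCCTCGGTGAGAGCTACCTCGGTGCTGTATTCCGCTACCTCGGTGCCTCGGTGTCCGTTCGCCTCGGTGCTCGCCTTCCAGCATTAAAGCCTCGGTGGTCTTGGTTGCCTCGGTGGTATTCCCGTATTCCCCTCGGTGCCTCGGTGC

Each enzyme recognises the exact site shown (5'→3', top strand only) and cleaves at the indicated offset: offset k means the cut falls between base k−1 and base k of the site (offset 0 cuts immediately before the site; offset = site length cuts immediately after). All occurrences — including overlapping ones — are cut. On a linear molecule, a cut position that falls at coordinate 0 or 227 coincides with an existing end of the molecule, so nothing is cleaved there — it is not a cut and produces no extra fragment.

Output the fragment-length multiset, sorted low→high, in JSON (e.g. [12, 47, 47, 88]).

Scan for sites:
  GruIII (GTATTCC, off=6): starts [35, 106, 195, 203] → cuts [41, 112, 201, 209]
  FykV (CCTCGGTG, off=2): starts [0, 8, 20, 47, 64, 72, 81, 96, 117, 125, 141, 169, 187, 210, 218] → cuts [2, 10, 22, 49, 66, 74, 83, 98, 119, 127, 143, 171, 189, 212, 220]

Pooled cuts: [2, 10, 22, 41, 49, 66, 74, 83, 98, 112, 119, 127, 143, 171, 189, 201, 209, 212, 220]

Fragment lengths:
  [0,2): 2 bp
  [2,10): 8 bp
  [10,22): 12 bp
  [22,41): 19 bp
  [41,49): 8 bp
  [49,66): 17 bp
  [66,74): 8 bp
  [74,83): 9 bp
  [83,98): 15 bp
  [98,112): 14 bp
  [112,119): 7 bp
  [119,127): 8 bp
  [127,143): 16 bp
  [143,171): 28 bp
  [171,189): 18 bp
  [189,201): 12 bp
  [201,209): 8 bp
  [209,212): 3 bp
  [212,220): 8 bp
  [220,227): 7 bp

[2,3,7,7,8,8,8,8,8,8,9,12,12,14,15,16,17,18,19,28]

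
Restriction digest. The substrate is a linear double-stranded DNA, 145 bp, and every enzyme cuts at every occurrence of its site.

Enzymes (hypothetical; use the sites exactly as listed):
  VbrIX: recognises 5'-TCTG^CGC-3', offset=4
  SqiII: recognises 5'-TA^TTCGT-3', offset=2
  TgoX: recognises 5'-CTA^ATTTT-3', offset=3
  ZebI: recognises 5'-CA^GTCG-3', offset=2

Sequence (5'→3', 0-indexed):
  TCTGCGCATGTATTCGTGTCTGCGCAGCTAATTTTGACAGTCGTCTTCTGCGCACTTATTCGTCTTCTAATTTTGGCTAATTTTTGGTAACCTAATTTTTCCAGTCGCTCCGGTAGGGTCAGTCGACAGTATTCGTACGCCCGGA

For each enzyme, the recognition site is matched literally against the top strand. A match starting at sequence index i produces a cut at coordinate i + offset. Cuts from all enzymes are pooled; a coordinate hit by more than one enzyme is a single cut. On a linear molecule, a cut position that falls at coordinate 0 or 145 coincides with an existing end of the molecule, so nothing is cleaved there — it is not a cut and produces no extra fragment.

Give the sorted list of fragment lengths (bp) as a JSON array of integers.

Per-enzyme occurrences:
  VbrIX TCTGCGC/4: at [0, 18, 46] ⇒ [4, 22, 50]
  SqiII TATTCGT/2: at [10, 56, 129] ⇒ [12, 58, 131]
  TgoX CTAATTTT/3: at [27, 66, 76, 91] ⇒ [30, 69, 79, 94]
  ZebI CAGTCG/2: at [37, 101, 119] ⇒ [39, 103, 121]

All cut coordinates (distinct, sorted): [4, 12, 22, 30, 39, 50, 58, 69, 79, 94, 103, 121, 131]

Fragments:
  [0,4): 4 bp
  [4,12): 8 bp
  [12,22): 10 bp
  [22,30): 8 bp
  [30,39): 9 bp
  [39,50): 11 bp
  [50,58): 8 bp
  [58,69): 11 bp
  [69,79): 10 bp
  [79,94): 15 bp
  [94,103): 9 bp
  [103,121): 18 bp
  [121,131): 10 bp
  [131,145): 14 bp

[4,8,8,8,9,9,10,10,10,11,11,14,15,18]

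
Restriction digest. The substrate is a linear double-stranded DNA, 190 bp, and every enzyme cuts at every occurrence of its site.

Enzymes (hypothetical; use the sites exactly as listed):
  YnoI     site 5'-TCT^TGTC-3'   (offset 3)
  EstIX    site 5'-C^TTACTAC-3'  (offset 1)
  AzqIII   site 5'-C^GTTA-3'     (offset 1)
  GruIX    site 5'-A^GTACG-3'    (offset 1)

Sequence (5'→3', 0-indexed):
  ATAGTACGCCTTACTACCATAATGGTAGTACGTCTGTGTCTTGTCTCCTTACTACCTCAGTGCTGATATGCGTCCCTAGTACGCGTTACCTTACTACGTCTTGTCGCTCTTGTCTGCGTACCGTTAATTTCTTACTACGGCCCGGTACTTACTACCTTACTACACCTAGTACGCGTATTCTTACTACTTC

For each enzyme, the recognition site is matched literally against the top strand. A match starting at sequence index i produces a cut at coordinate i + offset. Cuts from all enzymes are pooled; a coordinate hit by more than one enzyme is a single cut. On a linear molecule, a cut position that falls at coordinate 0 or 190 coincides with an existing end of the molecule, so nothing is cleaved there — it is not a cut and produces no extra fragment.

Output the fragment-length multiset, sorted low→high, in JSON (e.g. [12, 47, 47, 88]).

[3,6,6,7,7,8,9,9,10,11,12,12,12,14,17,17,30]

Per-enzyme occurrences:
  YnoI (TCTTGTC, off=3): starts [38, 98, 107] → cuts [41, 101, 110]
  EstIX (CTTACTAC, off=1): starts [9, 47, 89, 130, 147, 155, 179] → cuts [10, 48, 90, 131, 148, 156, 180]
  AzqIII (CGTTA, off=1): starts [83, 121] → cuts [84, 122]
  GruIX (AGTACG, off=1): starts [2, 26, 77, 167] → cuts [3, 27, 78, 168]

All cut coordinates (distinct, sorted): [3, 10, 27, 41, 48, 78, 84, 90, 101, 110, 122, 131, 148, 156, 168, 180]

Fragment lengths:
  [0,3): 3 bp
  [3,10): 7 bp
  [10,27): 17 bp
  [27,41): 14 bp
  [41,48): 7 bp
  [48,78): 30 bp
  [78,84): 6 bp
  [84,90): 6 bp
  [90,101): 11 bp
  [101,110): 9 bp
  [110,122): 12 bp
  [122,131): 9 bp
  [131,148): 17 bp
  [148,156): 8 bp
  [156,168): 12 bp
  [168,180): 12 bp
  [180,190): 10 bp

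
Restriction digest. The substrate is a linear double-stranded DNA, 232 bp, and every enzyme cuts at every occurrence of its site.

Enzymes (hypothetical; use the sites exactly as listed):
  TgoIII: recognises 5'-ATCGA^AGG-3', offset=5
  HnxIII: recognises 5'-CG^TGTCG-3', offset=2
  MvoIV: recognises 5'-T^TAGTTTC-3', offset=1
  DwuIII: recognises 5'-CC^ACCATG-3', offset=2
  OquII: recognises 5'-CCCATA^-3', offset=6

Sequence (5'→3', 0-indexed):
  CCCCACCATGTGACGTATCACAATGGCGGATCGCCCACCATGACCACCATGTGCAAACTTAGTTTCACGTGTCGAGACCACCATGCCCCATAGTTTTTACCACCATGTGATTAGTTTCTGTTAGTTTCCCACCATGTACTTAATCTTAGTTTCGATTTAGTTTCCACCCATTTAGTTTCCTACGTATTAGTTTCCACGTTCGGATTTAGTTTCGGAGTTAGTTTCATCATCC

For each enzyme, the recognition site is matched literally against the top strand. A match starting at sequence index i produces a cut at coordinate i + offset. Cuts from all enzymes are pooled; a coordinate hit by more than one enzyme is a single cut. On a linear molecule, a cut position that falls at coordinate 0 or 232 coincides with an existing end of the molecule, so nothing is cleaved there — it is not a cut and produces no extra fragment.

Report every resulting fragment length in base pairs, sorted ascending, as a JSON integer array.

Scan for sites:
  TgoIII (ATCGAAGG, off=5): no sites
  HnxIII CGTGTCG/2: at [67] ⇒ [69]
  MvoIV TTAGTTTC/1: at [58, 110, 120, 145, 156, 171, 186, 205, 217] ⇒ [59, 111, 121, 146, 157, 172, 187, 206, 218]
  DwuIII CCACCATG/2: at [2, 34, 43, 77, 99, 128] ⇒ [4, 36, 45, 79, 101, 130]
  OquII CCCATA/6: at [86] ⇒ [92]

All cut coordinates (distinct, sorted): [4, 36, 45, 59, 69, 79, 92, 101, 111, 121, 130, 146, 157, 172, 187, 206, 218]

Fragment lengths:
  [0,4): 4 bp
  [4,36): 32 bp
  [36,45): 9 bp
  [45,59): 14 bp
  [59,69): 10 bp
  [69,79): 10 bp
  [79,92): 13 bp
  [92,101): 9 bp
  [101,111): 10 bp
  [111,121): 10 bp
  [121,130): 9 bp
  [130,146): 16 bp
  [146,157): 11 bp
  [157,172): 15 bp
  [172,187): 15 bp
  [187,206): 19 bp
  [206,218): 12 bp
  [218,232): 14 bp

[4,9,9,9,10,10,10,10,11,12,13,14,14,15,15,16,19,32]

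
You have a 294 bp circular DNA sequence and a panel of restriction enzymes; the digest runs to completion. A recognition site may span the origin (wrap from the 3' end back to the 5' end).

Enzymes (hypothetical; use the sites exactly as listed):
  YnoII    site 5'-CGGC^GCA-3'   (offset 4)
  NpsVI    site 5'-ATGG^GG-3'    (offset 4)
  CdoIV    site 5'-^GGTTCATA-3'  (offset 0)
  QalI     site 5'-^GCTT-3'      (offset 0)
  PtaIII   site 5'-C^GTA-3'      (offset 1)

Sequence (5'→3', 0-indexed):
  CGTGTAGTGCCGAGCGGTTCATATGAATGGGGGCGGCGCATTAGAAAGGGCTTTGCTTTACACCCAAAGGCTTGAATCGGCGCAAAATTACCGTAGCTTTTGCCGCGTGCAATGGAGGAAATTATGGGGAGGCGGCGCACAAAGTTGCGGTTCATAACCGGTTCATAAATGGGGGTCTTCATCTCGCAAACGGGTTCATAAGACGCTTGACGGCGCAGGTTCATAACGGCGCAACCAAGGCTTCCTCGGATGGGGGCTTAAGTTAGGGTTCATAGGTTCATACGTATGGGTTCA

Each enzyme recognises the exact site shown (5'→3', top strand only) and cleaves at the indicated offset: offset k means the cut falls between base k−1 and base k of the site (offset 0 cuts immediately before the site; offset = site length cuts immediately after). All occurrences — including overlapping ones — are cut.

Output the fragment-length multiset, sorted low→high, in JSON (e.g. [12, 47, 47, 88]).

Site scan:
  YnoII (CGGCGCA, off=4): starts [33, 77, 132, 210, 226] → cuts [37, 81, 136, 214, 230]
  NpsVI (ATGGGG, off=4): starts [26, 123, 168, 249] → cuts [30, 127, 172, 253]
  CdoIV (GGTTCATA, off=0): starts [15, 148, 159, 192, 217, 266, 274] → cuts [15, 148, 159, 192, 217, 266, 274]
  QalI (GCTT, off=0): starts [49, 54, 69, 95, 204, 239, 255] → cuts [49, 54, 69, 95, 204, 239, 255]
  PtaIII (CGTA, off=1): starts [91, 282] → cuts [92, 283]

All cut coordinates (distinct, sorted): [15, 30, 37, 49, 54, 69, 81, 92, 95, 127, 136, 148, 159, 172, 192, 204, 214, 217, 230, 239, 253, 255, 266, 274, 283]

Fragments:
  15→30: 15 bp
  30→37: 7 bp
  37→49: 12 bp
  49→54: 5 bp
  54→69: 15 bp
  69→81: 12 bp
  81→92: 11 bp
  92→95: 3 bp
  95→127: 32 bp
  127→136: 9 bp
  136→148: 12 bp
  148→159: 11 bp
  159→172: 13 bp
  172→192: 20 bp
  192→204: 12 bp
  204→214: 10 bp
  214→217: 3 bp
  217→230: 13 bp
  230→239: 9 bp
  239→253: 14 bp
  253→255: 2 bp
  255→266: 11 bp
  266→274: 8 bp
  274→283: 9 bp
  283→15 (wrap): 294-283+15 = 26 bp

[2,3,3,5,7,8,9,9,9,10,11,11,11,12,12,12,12,13,13,14,15,15,20,26,32]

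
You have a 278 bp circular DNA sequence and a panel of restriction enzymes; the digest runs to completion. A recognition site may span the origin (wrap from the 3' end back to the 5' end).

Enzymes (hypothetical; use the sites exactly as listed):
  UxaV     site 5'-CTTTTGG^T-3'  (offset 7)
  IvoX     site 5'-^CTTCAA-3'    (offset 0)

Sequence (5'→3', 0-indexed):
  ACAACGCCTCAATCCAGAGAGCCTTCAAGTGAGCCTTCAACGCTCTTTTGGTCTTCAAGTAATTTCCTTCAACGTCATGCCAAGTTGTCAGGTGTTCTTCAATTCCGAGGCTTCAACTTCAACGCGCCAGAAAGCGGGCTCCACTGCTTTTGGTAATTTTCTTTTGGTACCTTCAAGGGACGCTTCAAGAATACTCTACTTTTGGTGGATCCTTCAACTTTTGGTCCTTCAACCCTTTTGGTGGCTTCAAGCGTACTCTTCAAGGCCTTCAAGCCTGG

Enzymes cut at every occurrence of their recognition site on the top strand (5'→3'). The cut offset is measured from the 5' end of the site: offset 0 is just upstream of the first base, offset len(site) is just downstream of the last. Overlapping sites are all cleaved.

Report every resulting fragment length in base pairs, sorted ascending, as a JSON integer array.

[1,2,3,3,6,6,9,12,12,13,13,14,14,14,15,17,23,30,34,37]

Per-enzyme occurrences:
  UxaV (CTTTTGGT, off=7): starts [44, 146, 160, 198, 217, 234] → cuts [51, 153, 167, 205, 224, 241]
  IvoX (CTTCAA, off=0): starts [22, 34, 52, 66, 96, 110, 116, 170, 182, 211, 226, 244, 257, 266] → cuts [22, 34, 52, 66, 96, 110, 116, 170, 182, 211, 226, 244, 257, 266]

Pooled cuts: [22, 34, 51, 52, 66, 96, 110, 116, 153, 167, 170, 182, 205, 211, 224, 226, 241, 244, 257, 266]

Fragment lengths:
  22→34: 12 bp
  34→51: 17 bp
  51→52: 1 bp
  52→66: 14 bp
  66→96: 30 bp
  96→110: 14 bp
  110→116: 6 bp
  116→153: 37 bp
  153→167: 14 bp
  167→170: 3 bp
  170→182: 12 bp
  182→205: 23 bp
  205→211: 6 bp
  211→224: 13 bp
  224→226: 2 bp
  226→241: 15 bp
  241→244: 3 bp
  244→257: 13 bp
  257→266: 9 bp
  266→22 (wrap): 278-266+22 = 34 bp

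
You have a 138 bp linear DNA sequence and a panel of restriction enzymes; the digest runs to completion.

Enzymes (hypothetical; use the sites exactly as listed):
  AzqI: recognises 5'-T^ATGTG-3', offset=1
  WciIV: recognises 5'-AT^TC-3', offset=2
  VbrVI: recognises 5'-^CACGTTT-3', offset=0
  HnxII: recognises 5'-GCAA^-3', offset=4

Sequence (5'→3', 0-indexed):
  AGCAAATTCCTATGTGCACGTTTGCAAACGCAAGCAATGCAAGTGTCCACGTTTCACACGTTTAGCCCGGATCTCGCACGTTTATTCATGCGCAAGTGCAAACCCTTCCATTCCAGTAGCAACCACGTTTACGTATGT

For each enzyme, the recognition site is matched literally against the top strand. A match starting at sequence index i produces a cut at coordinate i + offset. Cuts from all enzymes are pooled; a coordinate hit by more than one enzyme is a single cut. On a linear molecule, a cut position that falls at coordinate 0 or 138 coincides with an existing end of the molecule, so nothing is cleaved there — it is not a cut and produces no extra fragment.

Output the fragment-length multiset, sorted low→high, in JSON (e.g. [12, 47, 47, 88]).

[1,2,4,4,5,5,5,5,6,6,9,9,10,10,11,11,15,20]

Scan for sites:
  AzqI TATGTG/1: at [10] ⇒ [11]
  WciIV ATTC/2: at [5, 83, 109] ⇒ [7, 85, 111]
  VbrVI CACGTTT/0: at [16, 47, 56, 76, 123] ⇒ [16, 47, 56, 76, 123]
  HnxII GCAA/4: at [1, 23, 29, 33, 38, 91, 97, 118] ⇒ [5, 27, 33, 37, 42, 95, 101, 122]

All cut coordinates (distinct, sorted): [5, 7, 11, 16, 27, 33, 37, 42, 47, 56, 76, 85, 95, 101, 111, 122, 123]

Fragment lengths:
  [0,5): 5 bp
  [5,7): 2 bp
  [7,11): 4 bp
  [11,16): 5 bp
  [16,27): 11 bp
  [27,33): 6 bp
  [33,37): 4 bp
  [37,42): 5 bp
  [42,47): 5 bp
  [47,56): 9 bp
  [56,76): 20 bp
  [76,85): 9 bp
  [85,95): 10 bp
  [95,101): 6 bp
  [101,111): 10 bp
  [111,122): 11 bp
  [122,123): 1 bp
  [123,138): 15 bp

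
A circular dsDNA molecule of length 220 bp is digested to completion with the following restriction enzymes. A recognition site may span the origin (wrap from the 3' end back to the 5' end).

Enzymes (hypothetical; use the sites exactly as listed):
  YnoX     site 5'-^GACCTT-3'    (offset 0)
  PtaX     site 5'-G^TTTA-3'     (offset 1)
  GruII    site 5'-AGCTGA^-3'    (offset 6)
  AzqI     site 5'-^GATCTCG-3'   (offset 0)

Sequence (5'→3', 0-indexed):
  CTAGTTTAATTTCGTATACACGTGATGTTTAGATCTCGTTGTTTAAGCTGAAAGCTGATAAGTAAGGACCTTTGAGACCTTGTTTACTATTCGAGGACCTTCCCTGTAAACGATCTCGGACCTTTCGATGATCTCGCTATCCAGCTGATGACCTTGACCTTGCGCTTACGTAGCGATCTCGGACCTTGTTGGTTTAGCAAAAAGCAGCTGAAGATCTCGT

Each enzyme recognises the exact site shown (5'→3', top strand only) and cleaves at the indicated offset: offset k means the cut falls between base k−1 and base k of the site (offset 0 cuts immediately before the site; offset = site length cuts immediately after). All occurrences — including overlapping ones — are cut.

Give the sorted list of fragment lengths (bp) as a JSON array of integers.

[1,1,4,6,7,7,7,7,8,9,10,10,11,11,12,13,16,19,19,19,23]

Site scan:
  YnoX GACCTT/0: at [66, 75, 95, 118, 149, 155, 181] ⇒ [66, 75, 95, 118, 149, 155, 181]
  PtaX GTTTA/1: at [3, 26, 40, 81, 191] ⇒ [4, 27, 41, 82, 192]
  GruII AGCTGA/6: at [45, 52, 142, 205] ⇒ [51, 58, 148, 211]
  AzqI GATCTCG/0: at [31, 111, 129, 174, 212] ⇒ [31, 111, 129, 174, 212]

All cut coordinates (distinct, sorted): [4, 27, 31, 41, 51, 58, 66, 75, 82, 95, 111, 118, 129, 148, 149, 155, 174, 181, 192, 211, 212]

Fragment lengths:
  4→27: 23 bp
  27→31: 4 bp
  31→41: 10 bp
  41→51: 10 bp
  51→58: 7 bp
  58→66: 8 bp
  66→75: 9 bp
  75→82: 7 bp
  82→95: 13 bp
  95→111: 16 bp
  111→118: 7 bp
  118→129: 11 bp
  129→148: 19 bp
  148→149: 1 bp
  149→155: 6 bp
  155→174: 19 bp
  174→181: 7 bp
  181→192: 11 bp
  192→211: 19 bp
  211→212: 1 bp
  212→4 (wrap): 220-212+4 = 12 bp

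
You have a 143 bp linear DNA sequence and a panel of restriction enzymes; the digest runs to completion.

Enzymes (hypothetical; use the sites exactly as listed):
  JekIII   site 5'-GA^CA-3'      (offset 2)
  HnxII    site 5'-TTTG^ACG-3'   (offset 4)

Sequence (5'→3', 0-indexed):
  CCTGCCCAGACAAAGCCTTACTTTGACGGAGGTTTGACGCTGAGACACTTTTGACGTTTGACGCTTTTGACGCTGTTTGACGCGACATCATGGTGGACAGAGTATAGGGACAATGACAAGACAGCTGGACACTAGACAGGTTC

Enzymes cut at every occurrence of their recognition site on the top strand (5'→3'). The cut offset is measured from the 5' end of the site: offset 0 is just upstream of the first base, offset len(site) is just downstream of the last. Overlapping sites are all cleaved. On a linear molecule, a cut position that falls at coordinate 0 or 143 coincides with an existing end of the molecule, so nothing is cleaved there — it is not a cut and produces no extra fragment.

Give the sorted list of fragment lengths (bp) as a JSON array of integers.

Scan for sites:
  JekIII (GACA, off=2): starts [8, 43, 83, 95, 108, 114, 119, 127, 134] → cuts [10, 45, 85, 97, 110, 116, 121, 129, 136]
  HnxII (TTTGACG, off=4): starts [21, 32, 49, 56, 65, 75] → cuts [25, 36, 53, 60, 69, 79]

All cut coordinates (distinct, sorted): [10, 25, 36, 45, 53, 60, 69, 79, 85, 97, 110, 116, 121, 129, 136]

Fragment lengths:
  [0,10): 10 bp
  [10,25): 15 bp
  [25,36): 11 bp
  [36,45): 9 bp
  [45,53): 8 bp
  [53,60): 7 bp
  [60,69): 9 bp
  [69,79): 10 bp
  [79,85): 6 bp
  [85,97): 12 bp
  [97,110): 13 bp
  [110,116): 6 bp
  [116,121): 5 bp
  [121,129): 8 bp
  [129,136): 7 bp
  [136,143): 7 bp

[5,6,6,7,7,7,8,8,9,9,10,10,11,12,13,15]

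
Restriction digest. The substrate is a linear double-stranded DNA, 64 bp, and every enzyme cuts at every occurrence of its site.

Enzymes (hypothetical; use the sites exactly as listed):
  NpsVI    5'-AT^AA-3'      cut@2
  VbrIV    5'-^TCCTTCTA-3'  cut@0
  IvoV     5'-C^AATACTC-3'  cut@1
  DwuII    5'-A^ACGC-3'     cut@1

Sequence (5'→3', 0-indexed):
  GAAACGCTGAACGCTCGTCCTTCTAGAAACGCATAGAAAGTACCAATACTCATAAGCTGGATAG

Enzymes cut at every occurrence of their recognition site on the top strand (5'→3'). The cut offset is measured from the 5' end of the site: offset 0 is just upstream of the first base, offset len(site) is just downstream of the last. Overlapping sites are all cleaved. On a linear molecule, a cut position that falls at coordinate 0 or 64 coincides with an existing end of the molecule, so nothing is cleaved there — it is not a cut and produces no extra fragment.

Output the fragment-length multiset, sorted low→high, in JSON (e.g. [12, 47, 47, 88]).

[3,7,7,9,11,11,16]

Site scan:
  NpsVI ATAA/2: at [51] ⇒ [53]
  VbrIV TCCTTCTA/0: at [17] ⇒ [17]
  IvoV CAATACTC/1: at [43] ⇒ [44]
  DwuII AACGC/1: at [2, 9, 27] ⇒ [3, 10, 28]

Pooled cuts: [3, 10, 17, 28, 44, 53]

Fragments:
  [0,3): 3 bp
  [3,10): 7 bp
  [10,17): 7 bp
  [17,28): 11 bp
  [28,44): 16 bp
  [44,53): 9 bp
  [53,64): 11 bp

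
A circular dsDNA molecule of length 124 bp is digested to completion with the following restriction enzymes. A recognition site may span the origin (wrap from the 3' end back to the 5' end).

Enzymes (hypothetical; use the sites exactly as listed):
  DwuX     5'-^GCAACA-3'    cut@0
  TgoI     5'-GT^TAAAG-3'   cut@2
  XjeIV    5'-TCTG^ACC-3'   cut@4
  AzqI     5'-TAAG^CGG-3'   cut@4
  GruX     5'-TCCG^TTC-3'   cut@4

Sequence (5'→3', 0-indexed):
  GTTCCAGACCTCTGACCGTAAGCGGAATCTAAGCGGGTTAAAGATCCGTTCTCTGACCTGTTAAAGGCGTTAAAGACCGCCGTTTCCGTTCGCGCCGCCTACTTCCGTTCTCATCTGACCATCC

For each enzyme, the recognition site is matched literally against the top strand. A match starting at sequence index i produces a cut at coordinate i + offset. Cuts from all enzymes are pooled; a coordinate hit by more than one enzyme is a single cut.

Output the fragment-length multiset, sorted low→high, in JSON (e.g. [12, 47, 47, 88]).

Site scan:
  DwuX (GCAACA, off=0): no sites
  TgoI (GTTAAAG, off=2): starts [36, 59, 68] → cuts [38, 61, 70]
  XjeIV (TCTGACC, off=4): starts [10, 51, 113] → cuts [14, 55, 117]
  AzqI (TAAGCGG, off=4): starts [18, 29] → cuts [22, 33]
  GruX (TCCGTTC, off=4): starts [44, 84, 103, 121] → cuts [1, 48, 88, 107]

All cut coordinates (distinct, sorted): [1, 14, 22, 33, 38, 48, 55, 61, 70, 88, 107, 117]

Fragments:
  1→14: 13 bp
  14→22: 8 bp
  22→33: 11 bp
  33→38: 5 bp
  38→48: 10 bp
  48→55: 7 bp
  55→61: 6 bp
  61→70: 9 bp
  70→88: 18 bp
  88→107: 19 bp
  107→117: 10 bp
  117→1 (wrap): 124-117+1 = 8 bp

[5,6,7,8,8,9,10,10,11,13,18,19]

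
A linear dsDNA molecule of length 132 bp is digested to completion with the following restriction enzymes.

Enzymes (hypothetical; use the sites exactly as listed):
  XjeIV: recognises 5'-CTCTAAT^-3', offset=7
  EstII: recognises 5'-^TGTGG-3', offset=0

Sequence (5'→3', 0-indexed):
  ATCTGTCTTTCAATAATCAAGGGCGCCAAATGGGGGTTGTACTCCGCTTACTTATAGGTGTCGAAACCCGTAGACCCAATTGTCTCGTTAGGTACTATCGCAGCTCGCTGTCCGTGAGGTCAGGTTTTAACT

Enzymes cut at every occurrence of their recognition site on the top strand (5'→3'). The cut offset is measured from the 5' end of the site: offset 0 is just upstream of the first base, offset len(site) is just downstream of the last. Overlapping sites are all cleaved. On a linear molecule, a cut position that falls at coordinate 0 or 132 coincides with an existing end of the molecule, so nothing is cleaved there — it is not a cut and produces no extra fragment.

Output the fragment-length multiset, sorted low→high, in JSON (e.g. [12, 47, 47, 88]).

[132]

Per-enzyme occurrences:
  XjeIV (CTCTAAT, off=7): no sites
  EstII (TGTGG, off=0): no sites

Pooled cuts: ∅

Fragments:
  no cuts → one linear fragment of 132 bp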